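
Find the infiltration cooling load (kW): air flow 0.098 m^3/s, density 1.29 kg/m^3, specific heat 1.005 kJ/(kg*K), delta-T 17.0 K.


Q = V_dot * rho * cp * dT
Q = 0.098 * 1.29 * 1.005 * 17.0
Q = 2.16 kW

2.16


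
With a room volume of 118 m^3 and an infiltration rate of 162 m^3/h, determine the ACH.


ACH = flow / volume
ACH = 162 / 118
ACH = 1.373

1.373


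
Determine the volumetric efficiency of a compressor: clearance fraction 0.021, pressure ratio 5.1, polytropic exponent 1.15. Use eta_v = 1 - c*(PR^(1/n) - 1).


PR^(1/n) = 5.1^(1/1.15) = 4.12361788
eta_v = 1 - 0.021 * (4.12361788 - 1)
eta_v = 0.9344

0.9344


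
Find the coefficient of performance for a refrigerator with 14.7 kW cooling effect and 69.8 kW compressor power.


COP = Q_evap / W
COP = 14.7 / 69.8
COP = 0.211

0.211


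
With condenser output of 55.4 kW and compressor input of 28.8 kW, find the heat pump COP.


COP_hp = Q_cond / W
COP_hp = 55.4 / 28.8
COP_hp = 1.924

1.924


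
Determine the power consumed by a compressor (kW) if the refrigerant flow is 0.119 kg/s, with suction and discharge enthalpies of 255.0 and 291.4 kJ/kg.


dh = 291.4 - 255.0 = 36.4 kJ/kg
W = m_dot * dh = 0.119 * 36.4 = 4.33 kW

4.33


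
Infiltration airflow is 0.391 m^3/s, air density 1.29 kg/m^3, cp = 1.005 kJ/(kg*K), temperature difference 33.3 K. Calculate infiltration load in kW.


Q = V_dot * rho * cp * dT
Q = 0.391 * 1.29 * 1.005 * 33.3
Q = 16.88 kW

16.88


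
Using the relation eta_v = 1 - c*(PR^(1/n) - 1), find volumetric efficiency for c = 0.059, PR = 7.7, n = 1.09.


PR^(1/n) = 7.7^(1/1.09) = 6.50570316
eta_v = 1 - 0.059 * (6.50570316 - 1)
eta_v = 0.6752

0.6752


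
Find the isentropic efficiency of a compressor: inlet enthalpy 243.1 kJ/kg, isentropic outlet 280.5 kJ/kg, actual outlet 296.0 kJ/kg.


dh_ideal = 280.5 - 243.1 = 37.4 kJ/kg
dh_actual = 296.0 - 243.1 = 52.9 kJ/kg
eta_s = dh_ideal / dh_actual = 37.4 / 52.9
eta_s = 0.707

0.707


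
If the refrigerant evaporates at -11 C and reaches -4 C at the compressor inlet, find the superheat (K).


Superheat = T_suction - T_evap
Superheat = -4 - (-11)
Superheat = 7 K

7


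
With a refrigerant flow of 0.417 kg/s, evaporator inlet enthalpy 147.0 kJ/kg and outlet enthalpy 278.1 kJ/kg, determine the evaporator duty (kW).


dh = 278.1 - 147.0 = 131.1 kJ/kg
Q_evap = m_dot * dh = 0.417 * 131.1
Q_evap = 54.67 kW

54.67


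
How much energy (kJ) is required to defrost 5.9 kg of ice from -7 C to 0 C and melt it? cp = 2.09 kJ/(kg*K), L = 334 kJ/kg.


Sensible heat = cp * dT = 2.09 * 7 = 14.63 kJ/kg
Total per kg = 14.63 + 334 = 348.63 kJ/kg
Q = m * total = 5.9 * 348.63
Q = 2056.9 kJ

2056.9


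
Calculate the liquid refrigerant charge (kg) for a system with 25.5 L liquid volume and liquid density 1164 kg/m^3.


Charge = V * rho / 1000
Charge = 25.5 * 1164 / 1000
Charge = 29.68 kg

29.68


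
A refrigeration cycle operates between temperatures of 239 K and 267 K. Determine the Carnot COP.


dT = 267 - 239 = 28 K
COP_carnot = T_cold / dT = 239 / 28
COP_carnot = 8.536

8.536


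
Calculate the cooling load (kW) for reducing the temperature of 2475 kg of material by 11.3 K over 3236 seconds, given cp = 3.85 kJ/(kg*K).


Q = m * cp * dT / t
Q = 2475 * 3.85 * 11.3 / 3236
Q = 33.274 kW

33.274


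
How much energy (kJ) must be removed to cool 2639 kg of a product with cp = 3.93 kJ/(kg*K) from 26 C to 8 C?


dT = 26 - (8) = 18 K
Q = m * cp * dT = 2639 * 3.93 * 18
Q = 186683 kJ

186683


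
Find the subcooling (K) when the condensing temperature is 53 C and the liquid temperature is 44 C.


Subcooling = T_cond - T_liquid
Subcooling = 53 - 44
Subcooling = 9 K

9


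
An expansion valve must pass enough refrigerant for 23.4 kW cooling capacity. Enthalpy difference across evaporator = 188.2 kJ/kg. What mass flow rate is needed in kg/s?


m_dot = Q / dh
m_dot = 23.4 / 188.2
m_dot = 0.1243 kg/s

0.1243


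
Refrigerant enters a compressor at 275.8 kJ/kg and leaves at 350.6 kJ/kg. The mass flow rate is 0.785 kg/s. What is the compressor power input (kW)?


dh = 350.6 - 275.8 = 74.8 kJ/kg
W = m_dot * dh = 0.785 * 74.8 = 58.72 kW

58.72


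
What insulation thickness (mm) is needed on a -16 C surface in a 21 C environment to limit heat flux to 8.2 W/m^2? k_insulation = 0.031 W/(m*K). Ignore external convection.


dT = 21 - (-16) = 37 K
thickness = k * dT / q_max * 1000
thickness = 0.031 * 37 / 8.2 * 1000
thickness = 139.9 mm

139.9


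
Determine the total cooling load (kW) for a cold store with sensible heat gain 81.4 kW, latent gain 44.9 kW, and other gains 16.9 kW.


Q_total = Q_s + Q_l + Q_misc
Q_total = 81.4 + 44.9 + 16.9
Q_total = 143.2 kW

143.2


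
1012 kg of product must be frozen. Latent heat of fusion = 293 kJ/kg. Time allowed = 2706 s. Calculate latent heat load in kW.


Q_lat = m * h_fg / t
Q_lat = 1012 * 293 / 2706
Q_lat = 109.58 kW

109.58


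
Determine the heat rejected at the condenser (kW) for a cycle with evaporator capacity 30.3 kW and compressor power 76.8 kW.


Q_cond = Q_evap + W
Q_cond = 30.3 + 76.8
Q_cond = 107.1 kW

107.1


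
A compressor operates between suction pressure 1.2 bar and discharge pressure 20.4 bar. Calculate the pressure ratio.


PR = P_high / P_low
PR = 20.4 / 1.2
PR = 17.0

17.0


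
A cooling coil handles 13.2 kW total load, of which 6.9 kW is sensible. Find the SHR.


SHR = Q_sensible / Q_total
SHR = 6.9 / 13.2
SHR = 0.523

0.523


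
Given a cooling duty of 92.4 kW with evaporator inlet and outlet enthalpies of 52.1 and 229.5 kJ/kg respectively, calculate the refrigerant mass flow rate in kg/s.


dh = 229.5 - 52.1 = 177.4 kJ/kg
m_dot = Q / dh = 92.4 / 177.4 = 0.5209 kg/s

0.5209


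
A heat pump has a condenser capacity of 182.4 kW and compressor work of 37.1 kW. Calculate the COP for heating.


COP_hp = Q_cond / W
COP_hp = 182.4 / 37.1
COP_hp = 4.916

4.916


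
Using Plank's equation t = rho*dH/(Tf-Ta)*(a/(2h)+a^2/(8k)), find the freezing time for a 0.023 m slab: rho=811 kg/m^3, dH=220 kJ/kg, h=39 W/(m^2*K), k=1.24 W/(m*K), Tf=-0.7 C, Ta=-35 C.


dT = -0.7 - (-35) = 34.3 K
term1 = a/(2h) = 0.023/(2*39) = 0.0002948717949
term2 = a^2/(8k) = 0.023^2/(8*1.24) = 0.0000533266129
t = rho*dH*1000/dT * (term1 + term2)
t = 811*220*1000/34.3 * (0.0002948717949 + 0.0000533266129)
t = 1811 s

1811


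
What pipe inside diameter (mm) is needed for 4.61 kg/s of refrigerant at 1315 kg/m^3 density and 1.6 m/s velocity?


A = m_dot / (rho * v) = 4.61 / (1315 * 1.6) = 0.002191064639 m^2
d = sqrt(4*A/pi) * 1000
d = 52.8 mm

52.8


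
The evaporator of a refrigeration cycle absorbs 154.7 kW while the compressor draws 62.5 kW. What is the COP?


COP = Q_evap / W
COP = 154.7 / 62.5
COP = 2.475

2.475


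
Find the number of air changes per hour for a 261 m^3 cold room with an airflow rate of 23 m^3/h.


ACH = flow / volume
ACH = 23 / 261
ACH = 0.088

0.088


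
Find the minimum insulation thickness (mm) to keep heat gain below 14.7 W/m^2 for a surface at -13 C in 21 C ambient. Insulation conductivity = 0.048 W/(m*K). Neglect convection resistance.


dT = 21 - (-13) = 34 K
thickness = k * dT / q_max * 1000
thickness = 0.048 * 34 / 14.7 * 1000
thickness = 111.0 mm

111.0


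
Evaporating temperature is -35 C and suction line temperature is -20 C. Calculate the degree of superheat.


Superheat = T_suction - T_evap
Superheat = -20 - (-35)
Superheat = 15 K

15


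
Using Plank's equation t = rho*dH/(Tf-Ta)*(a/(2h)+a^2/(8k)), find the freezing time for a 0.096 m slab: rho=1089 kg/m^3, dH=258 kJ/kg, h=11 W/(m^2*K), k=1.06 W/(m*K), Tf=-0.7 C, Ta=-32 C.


dT = -0.7 - (-32) = 31.3 K
term1 = a/(2h) = 0.096/(2*11) = 0.004363636364
term2 = a^2/(8k) = 0.096^2/(8*1.06) = 0.001086792453
t = rho*dH*1000/dT * (term1 + term2)
t = 1089*258*1000/31.3 * (0.004363636364 + 0.001086792453)
t = 48925 s

48925


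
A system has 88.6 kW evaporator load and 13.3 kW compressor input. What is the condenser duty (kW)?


Q_cond = Q_evap + W
Q_cond = 88.6 + 13.3
Q_cond = 101.9 kW

101.9


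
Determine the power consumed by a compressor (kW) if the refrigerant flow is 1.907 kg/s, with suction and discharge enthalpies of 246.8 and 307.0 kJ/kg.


dh = 307.0 - 246.8 = 60.2 kJ/kg
W = m_dot * dh = 1.907 * 60.2 = 114.8 kW

114.8


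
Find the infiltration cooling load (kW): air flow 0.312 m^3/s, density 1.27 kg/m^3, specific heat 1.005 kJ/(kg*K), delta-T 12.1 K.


Q = V_dot * rho * cp * dT
Q = 0.312 * 1.27 * 1.005 * 12.1
Q = 4.818 kW

4.818


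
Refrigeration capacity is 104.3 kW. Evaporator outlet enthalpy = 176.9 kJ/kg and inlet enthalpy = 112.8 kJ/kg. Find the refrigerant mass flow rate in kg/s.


dh = 176.9 - 112.8 = 64.1 kJ/kg
m_dot = Q / dh = 104.3 / 64.1 = 1.6271 kg/s

1.6271


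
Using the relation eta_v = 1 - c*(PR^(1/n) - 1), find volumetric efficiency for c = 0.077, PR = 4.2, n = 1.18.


PR^(1/n) = 4.2^(1/1.18) = 3.37425084
eta_v = 1 - 0.077 * (3.37425084 - 1)
eta_v = 0.8172

0.8172


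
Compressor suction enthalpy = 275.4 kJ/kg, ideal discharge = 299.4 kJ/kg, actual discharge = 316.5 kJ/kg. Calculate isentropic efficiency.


dh_ideal = 299.4 - 275.4 = 24.0 kJ/kg
dh_actual = 316.5 - 275.4 = 41.1 kJ/kg
eta_s = dh_ideal / dh_actual = 24.0 / 41.1
eta_s = 0.5839

0.5839


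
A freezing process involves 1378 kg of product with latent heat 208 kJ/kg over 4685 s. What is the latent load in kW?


Q_lat = m * h_fg / t
Q_lat = 1378 * 208 / 4685
Q_lat = 61.18 kW

61.18


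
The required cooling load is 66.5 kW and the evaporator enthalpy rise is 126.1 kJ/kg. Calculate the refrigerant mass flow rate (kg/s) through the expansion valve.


m_dot = Q / dh
m_dot = 66.5 / 126.1
m_dot = 0.5274 kg/s

0.5274


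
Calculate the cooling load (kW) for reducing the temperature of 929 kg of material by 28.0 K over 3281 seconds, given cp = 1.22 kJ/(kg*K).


Q = m * cp * dT / t
Q = 929 * 1.22 * 28.0 / 3281
Q = 9.672 kW

9.672


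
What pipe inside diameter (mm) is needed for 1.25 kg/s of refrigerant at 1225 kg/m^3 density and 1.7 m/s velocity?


A = m_dot / (rho * v) = 1.25 / (1225 * 1.7) = 0.000600240096 m^2
d = sqrt(4*A/pi) * 1000
d = 27.6 mm

27.6


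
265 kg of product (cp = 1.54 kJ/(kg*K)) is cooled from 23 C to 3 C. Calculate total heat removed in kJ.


dT = 23 - (3) = 20 K
Q = m * cp * dT = 265 * 1.54 * 20
Q = 8162 kJ

8162


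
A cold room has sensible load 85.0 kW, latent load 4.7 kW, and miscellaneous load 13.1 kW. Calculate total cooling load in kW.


Q_total = Q_s + Q_l + Q_misc
Q_total = 85.0 + 4.7 + 13.1
Q_total = 102.8 kW

102.8


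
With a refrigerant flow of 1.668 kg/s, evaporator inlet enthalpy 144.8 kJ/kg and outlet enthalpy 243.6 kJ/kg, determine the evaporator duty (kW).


dh = 243.6 - 144.8 = 98.8 kJ/kg
Q_evap = m_dot * dh = 1.668 * 98.8
Q_evap = 164.8 kW

164.8


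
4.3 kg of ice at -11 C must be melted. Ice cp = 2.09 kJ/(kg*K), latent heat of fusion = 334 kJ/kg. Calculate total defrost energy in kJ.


Sensible heat = cp * dT = 2.09 * 11 = 22.99 kJ/kg
Total per kg = 22.99 + 334 = 356.99 kJ/kg
Q = m * total = 4.3 * 356.99
Q = 1535.1 kJ

1535.1


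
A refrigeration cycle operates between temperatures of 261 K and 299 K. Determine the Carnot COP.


dT = 299 - 261 = 38 K
COP_carnot = T_cold / dT = 261 / 38
COP_carnot = 6.868

6.868


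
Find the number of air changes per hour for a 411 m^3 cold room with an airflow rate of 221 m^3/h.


ACH = flow / volume
ACH = 221 / 411
ACH = 0.538

0.538


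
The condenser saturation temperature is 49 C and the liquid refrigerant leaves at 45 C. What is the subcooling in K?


Subcooling = T_cond - T_liquid
Subcooling = 49 - 45
Subcooling = 4 K

4


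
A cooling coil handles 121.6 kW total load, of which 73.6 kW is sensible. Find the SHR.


SHR = Q_sensible / Q_total
SHR = 73.6 / 121.6
SHR = 0.605

0.605


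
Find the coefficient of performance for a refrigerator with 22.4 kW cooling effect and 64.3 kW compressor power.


COP = Q_evap / W
COP = 22.4 / 64.3
COP = 0.348

0.348


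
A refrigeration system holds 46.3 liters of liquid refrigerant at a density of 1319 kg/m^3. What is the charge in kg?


Charge = V * rho / 1000
Charge = 46.3 * 1319 / 1000
Charge = 61.07 kg

61.07


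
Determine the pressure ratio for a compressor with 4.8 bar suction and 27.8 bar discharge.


PR = P_high / P_low
PR = 27.8 / 4.8
PR = 5.792

5.792


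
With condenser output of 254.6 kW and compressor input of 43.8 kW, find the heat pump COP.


COP_hp = Q_cond / W
COP_hp = 254.6 / 43.8
COP_hp = 5.813

5.813


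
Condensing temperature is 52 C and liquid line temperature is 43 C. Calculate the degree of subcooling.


Subcooling = T_cond - T_liquid
Subcooling = 52 - 43
Subcooling = 9 K

9


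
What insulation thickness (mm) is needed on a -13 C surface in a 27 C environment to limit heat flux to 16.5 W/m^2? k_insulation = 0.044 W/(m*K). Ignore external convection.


dT = 27 - (-13) = 40 K
thickness = k * dT / q_max * 1000
thickness = 0.044 * 40 / 16.5 * 1000
thickness = 106.7 mm

106.7


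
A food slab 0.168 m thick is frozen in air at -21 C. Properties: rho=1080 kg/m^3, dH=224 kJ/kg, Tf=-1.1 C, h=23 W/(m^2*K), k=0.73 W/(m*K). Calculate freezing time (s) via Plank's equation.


dT = -1.1 - (-21) = 19.9 K
term1 = a/(2h) = 0.168/(2*23) = 0.003652173913
term2 = a^2/(8k) = 0.168^2/(8*0.73) = 0.004832876712
t = rho*dH*1000/dT * (term1 + term2)
t = 1080*224*1000/19.9 * (0.003652173913 + 0.004832876712)
t = 103151 s

103151


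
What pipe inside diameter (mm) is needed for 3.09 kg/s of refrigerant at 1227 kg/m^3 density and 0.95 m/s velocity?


A = m_dot / (rho * v) = 3.09 / (1227 * 0.95) = 0.002650881482 m^2
d = sqrt(4*A/pi) * 1000
d = 58.1 mm

58.1


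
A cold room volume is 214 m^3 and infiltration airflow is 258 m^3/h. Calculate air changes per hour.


ACH = flow / volume
ACH = 258 / 214
ACH = 1.206

1.206


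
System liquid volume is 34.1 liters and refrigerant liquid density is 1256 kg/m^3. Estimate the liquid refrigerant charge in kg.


Charge = V * rho / 1000
Charge = 34.1 * 1256 / 1000
Charge = 42.83 kg

42.83


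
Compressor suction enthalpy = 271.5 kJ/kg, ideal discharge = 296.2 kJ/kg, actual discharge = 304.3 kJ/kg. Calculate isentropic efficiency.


dh_ideal = 296.2 - 271.5 = 24.7 kJ/kg
dh_actual = 304.3 - 271.5 = 32.8 kJ/kg
eta_s = dh_ideal / dh_actual = 24.7 / 32.8
eta_s = 0.753

0.753


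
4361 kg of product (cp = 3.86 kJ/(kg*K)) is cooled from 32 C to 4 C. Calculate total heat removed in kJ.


dT = 32 - (4) = 28 K
Q = m * cp * dT = 4361 * 3.86 * 28
Q = 471337 kJ

471337


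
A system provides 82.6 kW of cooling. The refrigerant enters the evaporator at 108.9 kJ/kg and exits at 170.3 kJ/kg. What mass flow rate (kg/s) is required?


dh = 170.3 - 108.9 = 61.4 kJ/kg
m_dot = Q / dh = 82.6 / 61.4 = 1.3453 kg/s

1.3453


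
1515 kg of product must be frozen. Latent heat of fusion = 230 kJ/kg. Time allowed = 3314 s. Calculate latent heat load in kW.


Q_lat = m * h_fg / t
Q_lat = 1515 * 230 / 3314
Q_lat = 105.14 kW

105.14


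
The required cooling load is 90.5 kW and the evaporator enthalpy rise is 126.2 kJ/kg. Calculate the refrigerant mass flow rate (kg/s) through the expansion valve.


m_dot = Q / dh
m_dot = 90.5 / 126.2
m_dot = 0.7171 kg/s

0.7171


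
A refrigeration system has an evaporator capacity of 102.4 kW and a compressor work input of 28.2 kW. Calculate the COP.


COP = Q_evap / W
COP = 102.4 / 28.2
COP = 3.631

3.631


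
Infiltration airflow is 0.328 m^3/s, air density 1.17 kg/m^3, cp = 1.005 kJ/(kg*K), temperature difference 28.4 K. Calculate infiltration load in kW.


Q = V_dot * rho * cp * dT
Q = 0.328 * 1.17 * 1.005 * 28.4
Q = 10.953 kW

10.953


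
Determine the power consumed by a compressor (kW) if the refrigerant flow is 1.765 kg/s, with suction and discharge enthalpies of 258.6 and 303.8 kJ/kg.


dh = 303.8 - 258.6 = 45.2 kJ/kg
W = m_dot * dh = 1.765 * 45.2 = 79.78 kW

79.78


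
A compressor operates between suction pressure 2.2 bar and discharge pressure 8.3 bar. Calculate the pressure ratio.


PR = P_high / P_low
PR = 8.3 / 2.2
PR = 3.773

3.773


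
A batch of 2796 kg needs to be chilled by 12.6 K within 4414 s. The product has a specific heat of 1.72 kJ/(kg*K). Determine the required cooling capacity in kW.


Q = m * cp * dT / t
Q = 2796 * 1.72 * 12.6 / 4414
Q = 13.728 kW

13.728


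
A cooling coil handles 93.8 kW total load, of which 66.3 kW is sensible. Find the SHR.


SHR = Q_sensible / Q_total
SHR = 66.3 / 93.8
SHR = 0.707

0.707


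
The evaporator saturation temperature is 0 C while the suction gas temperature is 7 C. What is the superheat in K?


Superheat = T_suction - T_evap
Superheat = 7 - (0)
Superheat = 7 K

7


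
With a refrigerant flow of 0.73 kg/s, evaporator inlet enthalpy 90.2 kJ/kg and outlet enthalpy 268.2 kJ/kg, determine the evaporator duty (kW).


dh = 268.2 - 90.2 = 178.0 kJ/kg
Q_evap = m_dot * dh = 0.73 * 178.0
Q_evap = 129.94 kW

129.94


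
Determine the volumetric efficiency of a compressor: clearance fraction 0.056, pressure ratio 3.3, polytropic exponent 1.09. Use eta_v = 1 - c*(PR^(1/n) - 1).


PR^(1/n) = 3.3^(1/1.09) = 2.9902043
eta_v = 1 - 0.056 * (2.9902043 - 1)
eta_v = 0.8885

0.8885


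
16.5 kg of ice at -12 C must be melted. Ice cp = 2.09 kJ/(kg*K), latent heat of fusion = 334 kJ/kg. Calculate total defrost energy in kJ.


Sensible heat = cp * dT = 2.09 * 12 = 25.08 kJ/kg
Total per kg = 25.08 + 334 = 359.08 kJ/kg
Q = m * total = 16.5 * 359.08
Q = 5924.8 kJ

5924.8


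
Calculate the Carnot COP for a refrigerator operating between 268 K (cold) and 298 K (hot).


dT = 298 - 268 = 30 K
COP_carnot = T_cold / dT = 268 / 30
COP_carnot = 8.933

8.933


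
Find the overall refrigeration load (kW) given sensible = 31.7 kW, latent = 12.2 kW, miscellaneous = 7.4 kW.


Q_total = Q_s + Q_l + Q_misc
Q_total = 31.7 + 12.2 + 7.4
Q_total = 51.3 kW

51.3


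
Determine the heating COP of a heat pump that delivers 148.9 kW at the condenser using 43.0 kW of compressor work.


COP_hp = Q_cond / W
COP_hp = 148.9 / 43.0
COP_hp = 3.463

3.463


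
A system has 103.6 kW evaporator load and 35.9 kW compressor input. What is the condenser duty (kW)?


Q_cond = Q_evap + W
Q_cond = 103.6 + 35.9
Q_cond = 139.5 kW

139.5


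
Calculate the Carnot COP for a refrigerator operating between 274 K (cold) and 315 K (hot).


dT = 315 - 274 = 41 K
COP_carnot = T_cold / dT = 274 / 41
COP_carnot = 6.683

6.683


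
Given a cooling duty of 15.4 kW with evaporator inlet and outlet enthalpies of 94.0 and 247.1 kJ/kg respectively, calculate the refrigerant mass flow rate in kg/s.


dh = 247.1 - 94.0 = 153.1 kJ/kg
m_dot = Q / dh = 15.4 / 153.1 = 0.1006 kg/s

0.1006


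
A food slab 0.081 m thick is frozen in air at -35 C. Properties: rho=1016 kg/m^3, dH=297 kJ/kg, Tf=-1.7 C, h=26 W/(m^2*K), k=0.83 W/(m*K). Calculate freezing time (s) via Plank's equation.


dT = -1.7 - (-35) = 33.3 K
term1 = a/(2h) = 0.081/(2*26) = 0.001557692308
term2 = a^2/(8k) = 0.081^2/(8*0.83) = 0.0009881024096
t = rho*dH*1000/dT * (term1 + term2)
t = 1016*297*1000/33.3 * (0.001557692308 + 0.0009881024096)
t = 23069 s

23069


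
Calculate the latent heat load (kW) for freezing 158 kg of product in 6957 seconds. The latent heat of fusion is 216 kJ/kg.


Q_lat = m * h_fg / t
Q_lat = 158 * 216 / 6957
Q_lat = 4.91 kW

4.91


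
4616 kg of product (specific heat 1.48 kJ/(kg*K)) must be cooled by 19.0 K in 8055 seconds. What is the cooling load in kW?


Q = m * cp * dT / t
Q = 4616 * 1.48 * 19.0 / 8055
Q = 16.114 kW

16.114


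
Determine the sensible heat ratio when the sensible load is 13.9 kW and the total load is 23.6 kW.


SHR = Q_sensible / Q_total
SHR = 13.9 / 23.6
SHR = 0.589

0.589


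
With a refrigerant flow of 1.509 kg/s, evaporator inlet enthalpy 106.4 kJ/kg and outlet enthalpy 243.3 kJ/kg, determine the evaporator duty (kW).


dh = 243.3 - 106.4 = 136.9 kJ/kg
Q_evap = m_dot * dh = 1.509 * 136.9
Q_evap = 206.58 kW

206.58


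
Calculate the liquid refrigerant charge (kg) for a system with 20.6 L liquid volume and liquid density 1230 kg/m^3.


Charge = V * rho / 1000
Charge = 20.6 * 1230 / 1000
Charge = 25.34 kg

25.34


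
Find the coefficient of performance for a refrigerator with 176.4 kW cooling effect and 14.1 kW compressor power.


COP = Q_evap / W
COP = 176.4 / 14.1
COP = 12.511

12.511


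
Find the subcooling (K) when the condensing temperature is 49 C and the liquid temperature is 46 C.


Subcooling = T_cond - T_liquid
Subcooling = 49 - 46
Subcooling = 3 K

3


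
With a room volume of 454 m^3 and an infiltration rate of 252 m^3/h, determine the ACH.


ACH = flow / volume
ACH = 252 / 454
ACH = 0.555

0.555


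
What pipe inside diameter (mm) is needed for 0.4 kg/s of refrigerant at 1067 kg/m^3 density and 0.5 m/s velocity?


A = m_dot / (rho * v) = 0.4 / (1067 * 0.5) = 0.0007497656982 m^2
d = sqrt(4*A/pi) * 1000
d = 30.9 mm

30.9


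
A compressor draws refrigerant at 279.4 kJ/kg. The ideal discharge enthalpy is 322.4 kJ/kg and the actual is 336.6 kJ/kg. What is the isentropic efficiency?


dh_ideal = 322.4 - 279.4 = 43.0 kJ/kg
dh_actual = 336.6 - 279.4 = 57.2 kJ/kg
eta_s = dh_ideal / dh_actual = 43.0 / 57.2
eta_s = 0.7517

0.7517


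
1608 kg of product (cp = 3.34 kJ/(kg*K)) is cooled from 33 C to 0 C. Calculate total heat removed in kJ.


dT = 33 - (0) = 33 K
Q = m * cp * dT = 1608 * 3.34 * 33
Q = 177234 kJ

177234


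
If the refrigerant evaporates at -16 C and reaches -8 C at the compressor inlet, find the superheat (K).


Superheat = T_suction - T_evap
Superheat = -8 - (-16)
Superheat = 8 K

8


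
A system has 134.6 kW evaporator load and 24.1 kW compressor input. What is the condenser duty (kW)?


Q_cond = Q_evap + W
Q_cond = 134.6 + 24.1
Q_cond = 158.7 kW

158.7


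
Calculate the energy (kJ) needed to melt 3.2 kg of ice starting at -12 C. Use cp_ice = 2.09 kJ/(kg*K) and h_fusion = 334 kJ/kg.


Sensible heat = cp * dT = 2.09 * 12 = 25.08 kJ/kg
Total per kg = 25.08 + 334 = 359.08 kJ/kg
Q = m * total = 3.2 * 359.08
Q = 1149.1 kJ

1149.1


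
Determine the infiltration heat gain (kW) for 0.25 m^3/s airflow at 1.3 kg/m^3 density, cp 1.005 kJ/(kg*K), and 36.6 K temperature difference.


Q = V_dot * rho * cp * dT
Q = 0.25 * 1.3 * 1.005 * 36.6
Q = 11.954 kW

11.954


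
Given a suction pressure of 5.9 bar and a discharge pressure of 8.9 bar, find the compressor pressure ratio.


PR = P_high / P_low
PR = 8.9 / 5.9
PR = 1.508

1.508


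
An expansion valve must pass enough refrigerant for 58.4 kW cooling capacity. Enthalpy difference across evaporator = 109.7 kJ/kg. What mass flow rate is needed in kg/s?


m_dot = Q / dh
m_dot = 58.4 / 109.7
m_dot = 0.5324 kg/s

0.5324


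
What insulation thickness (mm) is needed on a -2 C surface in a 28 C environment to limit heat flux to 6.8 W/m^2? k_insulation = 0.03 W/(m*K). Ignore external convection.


dT = 28 - (-2) = 30 K
thickness = k * dT / q_max * 1000
thickness = 0.03 * 30 / 6.8 * 1000
thickness = 132.4 mm

132.4


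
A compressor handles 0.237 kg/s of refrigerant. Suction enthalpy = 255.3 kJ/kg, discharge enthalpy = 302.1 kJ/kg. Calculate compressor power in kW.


dh = 302.1 - 255.3 = 46.8 kJ/kg
W = m_dot * dh = 0.237 * 46.8 = 11.09 kW

11.09


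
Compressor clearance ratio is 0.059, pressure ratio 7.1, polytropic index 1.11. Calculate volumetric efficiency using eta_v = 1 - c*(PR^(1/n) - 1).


PR^(1/n) = 7.1^(1/1.11) = 5.84654657
eta_v = 1 - 0.059 * (5.84654657 - 1)
eta_v = 0.7141

0.7141


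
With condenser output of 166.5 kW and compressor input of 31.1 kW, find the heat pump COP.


COP_hp = Q_cond / W
COP_hp = 166.5 / 31.1
COP_hp = 5.354

5.354


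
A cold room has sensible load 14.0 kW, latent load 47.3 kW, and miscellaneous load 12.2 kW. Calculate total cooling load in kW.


Q_total = Q_s + Q_l + Q_misc
Q_total = 14.0 + 47.3 + 12.2
Q_total = 73.5 kW

73.5


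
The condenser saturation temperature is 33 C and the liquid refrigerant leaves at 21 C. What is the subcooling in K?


Subcooling = T_cond - T_liquid
Subcooling = 33 - 21
Subcooling = 12 K

12


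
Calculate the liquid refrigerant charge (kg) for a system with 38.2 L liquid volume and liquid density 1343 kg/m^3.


Charge = V * rho / 1000
Charge = 38.2 * 1343 / 1000
Charge = 51.3 kg

51.3


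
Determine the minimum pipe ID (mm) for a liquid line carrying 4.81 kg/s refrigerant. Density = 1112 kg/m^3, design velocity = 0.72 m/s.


A = m_dot / (rho * v) = 4.81 / (1112 * 0.72) = 0.006007693845 m^2
d = sqrt(4*A/pi) * 1000
d = 87.5 mm

87.5


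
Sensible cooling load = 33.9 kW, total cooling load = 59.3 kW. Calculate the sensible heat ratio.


SHR = Q_sensible / Q_total
SHR = 33.9 / 59.3
SHR = 0.572

0.572


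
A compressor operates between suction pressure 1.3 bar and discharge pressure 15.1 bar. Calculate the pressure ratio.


PR = P_high / P_low
PR = 15.1 / 1.3
PR = 11.615

11.615


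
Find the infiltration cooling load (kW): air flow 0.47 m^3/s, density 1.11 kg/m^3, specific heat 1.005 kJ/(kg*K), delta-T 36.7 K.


Q = V_dot * rho * cp * dT
Q = 0.47 * 1.11 * 1.005 * 36.7
Q = 19.242 kW

19.242


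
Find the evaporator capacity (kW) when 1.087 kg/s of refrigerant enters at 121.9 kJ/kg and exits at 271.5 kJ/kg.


dh = 271.5 - 121.9 = 149.6 kJ/kg
Q_evap = m_dot * dh = 1.087 * 149.6
Q_evap = 162.62 kW

162.62


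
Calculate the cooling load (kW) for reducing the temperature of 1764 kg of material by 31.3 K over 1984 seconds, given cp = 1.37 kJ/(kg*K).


Q = m * cp * dT / t
Q = 1764 * 1.37 * 31.3 / 1984
Q = 38.126 kW

38.126


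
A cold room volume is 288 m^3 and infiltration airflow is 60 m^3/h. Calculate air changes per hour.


ACH = flow / volume
ACH = 60 / 288
ACH = 0.208

0.208


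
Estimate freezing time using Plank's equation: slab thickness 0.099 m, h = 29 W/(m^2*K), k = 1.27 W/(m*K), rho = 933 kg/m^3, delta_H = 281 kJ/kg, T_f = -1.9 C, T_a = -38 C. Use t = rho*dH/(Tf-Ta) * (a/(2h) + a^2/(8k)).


dT = -1.9 - (-38) = 36.1 K
term1 = a/(2h) = 0.099/(2*29) = 0.001706896552
term2 = a^2/(8k) = 0.099^2/(8*1.27) = 0.0009646653543
t = rho*dH*1000/dT * (term1 + term2)
t = 933*281*1000/36.1 * (0.001706896552 + 0.0009646653543)
t = 19402 s

19402


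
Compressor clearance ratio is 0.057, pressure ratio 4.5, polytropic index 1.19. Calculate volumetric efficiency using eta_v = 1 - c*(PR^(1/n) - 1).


PR^(1/n) = 4.5^(1/1.19) = 3.53930573
eta_v = 1 - 0.057 * (3.53930573 - 1)
eta_v = 0.8553

0.8553


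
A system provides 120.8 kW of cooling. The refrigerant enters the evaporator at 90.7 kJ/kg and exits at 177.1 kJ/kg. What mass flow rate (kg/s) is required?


dh = 177.1 - 90.7 = 86.4 kJ/kg
m_dot = Q / dh = 120.8 / 86.4 = 1.3981 kg/s

1.3981


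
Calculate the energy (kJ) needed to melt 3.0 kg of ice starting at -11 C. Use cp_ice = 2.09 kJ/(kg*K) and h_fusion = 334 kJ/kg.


Sensible heat = cp * dT = 2.09 * 11 = 22.99 kJ/kg
Total per kg = 22.99 + 334 = 356.99 kJ/kg
Q = m * total = 3.0 * 356.99
Q = 1071.0 kJ

1071.0


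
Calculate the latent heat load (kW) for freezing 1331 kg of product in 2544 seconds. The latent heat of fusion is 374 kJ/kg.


Q_lat = m * h_fg / t
Q_lat = 1331 * 374 / 2544
Q_lat = 195.67 kW

195.67


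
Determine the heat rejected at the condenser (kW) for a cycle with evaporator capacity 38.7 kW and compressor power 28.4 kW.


Q_cond = Q_evap + W
Q_cond = 38.7 + 28.4
Q_cond = 67.1 kW

67.1


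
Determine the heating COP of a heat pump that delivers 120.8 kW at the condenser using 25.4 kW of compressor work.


COP_hp = Q_cond / W
COP_hp = 120.8 / 25.4
COP_hp = 4.756

4.756


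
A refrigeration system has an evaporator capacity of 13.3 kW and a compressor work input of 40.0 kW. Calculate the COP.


COP = Q_evap / W
COP = 13.3 / 40.0
COP = 0.333

0.333


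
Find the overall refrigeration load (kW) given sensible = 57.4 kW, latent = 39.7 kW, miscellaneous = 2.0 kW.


Q_total = Q_s + Q_l + Q_misc
Q_total = 57.4 + 39.7 + 2.0
Q_total = 99.1 kW

99.1


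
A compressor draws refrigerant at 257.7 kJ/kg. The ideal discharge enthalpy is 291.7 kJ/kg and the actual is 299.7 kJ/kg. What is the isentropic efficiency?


dh_ideal = 291.7 - 257.7 = 34.0 kJ/kg
dh_actual = 299.7 - 257.7 = 42.0 kJ/kg
eta_s = dh_ideal / dh_actual = 34.0 / 42.0
eta_s = 0.8095

0.8095


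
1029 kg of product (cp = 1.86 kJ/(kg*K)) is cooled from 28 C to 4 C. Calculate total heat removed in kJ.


dT = 28 - (4) = 24 K
Q = m * cp * dT = 1029 * 1.86 * 24
Q = 45935 kJ

45935


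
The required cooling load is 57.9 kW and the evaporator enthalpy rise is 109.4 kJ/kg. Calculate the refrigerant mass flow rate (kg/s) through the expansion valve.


m_dot = Q / dh
m_dot = 57.9 / 109.4
m_dot = 0.5293 kg/s

0.5293


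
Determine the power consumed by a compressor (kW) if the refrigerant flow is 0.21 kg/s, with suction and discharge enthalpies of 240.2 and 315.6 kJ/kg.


dh = 315.6 - 240.2 = 75.4 kJ/kg
W = m_dot * dh = 0.21 * 75.4 = 15.83 kW

15.83


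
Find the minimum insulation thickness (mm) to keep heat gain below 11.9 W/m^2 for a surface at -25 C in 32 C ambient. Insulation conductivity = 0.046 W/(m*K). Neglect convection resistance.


dT = 32 - (-25) = 57 K
thickness = k * dT / q_max * 1000
thickness = 0.046 * 57 / 11.9 * 1000
thickness = 220.3 mm

220.3


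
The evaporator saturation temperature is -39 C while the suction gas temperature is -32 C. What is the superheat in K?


Superheat = T_suction - T_evap
Superheat = -32 - (-39)
Superheat = 7 K

7


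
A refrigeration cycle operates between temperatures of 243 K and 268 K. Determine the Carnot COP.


dT = 268 - 243 = 25 K
COP_carnot = T_cold / dT = 243 / 25
COP_carnot = 9.72

9.72


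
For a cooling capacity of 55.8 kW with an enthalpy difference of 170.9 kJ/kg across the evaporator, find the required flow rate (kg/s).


m_dot = Q / dh
m_dot = 55.8 / 170.9
m_dot = 0.3265 kg/s

0.3265


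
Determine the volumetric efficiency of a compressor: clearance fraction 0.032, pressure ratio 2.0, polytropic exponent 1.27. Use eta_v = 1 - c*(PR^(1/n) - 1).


PR^(1/n) = 2.0^(1/1.27) = 1.72596304
eta_v = 1 - 0.032 * (1.72596304 - 1)
eta_v = 0.9768

0.9768


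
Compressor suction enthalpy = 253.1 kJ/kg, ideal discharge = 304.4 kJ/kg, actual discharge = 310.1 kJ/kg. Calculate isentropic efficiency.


dh_ideal = 304.4 - 253.1 = 51.3 kJ/kg
dh_actual = 310.1 - 253.1 = 57.0 kJ/kg
eta_s = dh_ideal / dh_actual = 51.3 / 57.0
eta_s = 0.9

0.9


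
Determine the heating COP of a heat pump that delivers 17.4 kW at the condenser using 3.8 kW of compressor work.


COP_hp = Q_cond / W
COP_hp = 17.4 / 3.8
COP_hp = 4.579

4.579


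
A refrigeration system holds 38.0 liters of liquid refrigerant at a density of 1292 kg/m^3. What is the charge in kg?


Charge = V * rho / 1000
Charge = 38.0 * 1292 / 1000
Charge = 49.1 kg

49.1


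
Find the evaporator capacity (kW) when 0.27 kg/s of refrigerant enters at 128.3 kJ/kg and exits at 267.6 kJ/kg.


dh = 267.6 - 128.3 = 139.3 kJ/kg
Q_evap = m_dot * dh = 0.27 * 139.3
Q_evap = 37.61 kW

37.61


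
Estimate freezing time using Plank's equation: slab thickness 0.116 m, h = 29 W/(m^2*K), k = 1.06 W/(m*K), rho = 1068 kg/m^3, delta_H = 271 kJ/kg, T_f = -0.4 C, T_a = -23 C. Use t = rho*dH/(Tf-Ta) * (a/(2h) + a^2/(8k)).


dT = -0.4 - (-23) = 22.6 K
term1 = a/(2h) = 0.116/(2*29) = 0.002
term2 = a^2/(8k) = 0.116^2/(8*1.06) = 0.001586792453
t = rho*dH*1000/dT * (term1 + term2)
t = 1068*271*1000/22.6 * (0.002 + 0.001586792453)
t = 45934 s

45934


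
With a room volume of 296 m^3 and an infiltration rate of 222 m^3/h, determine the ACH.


ACH = flow / volume
ACH = 222 / 296
ACH = 0.75

0.75


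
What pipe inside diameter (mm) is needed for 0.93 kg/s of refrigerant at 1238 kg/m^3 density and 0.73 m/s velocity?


A = m_dot / (rho * v) = 0.93 / (1238 * 0.73) = 0.00102905703 m^2
d = sqrt(4*A/pi) * 1000
d = 36.2 mm

36.2


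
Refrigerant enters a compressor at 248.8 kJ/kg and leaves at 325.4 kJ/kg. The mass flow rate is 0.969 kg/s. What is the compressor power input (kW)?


dh = 325.4 - 248.8 = 76.6 kJ/kg
W = m_dot * dh = 0.969 * 76.6 = 74.23 kW

74.23


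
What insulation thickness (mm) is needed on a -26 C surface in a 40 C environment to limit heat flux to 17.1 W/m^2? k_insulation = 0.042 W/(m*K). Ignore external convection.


dT = 40 - (-26) = 66 K
thickness = k * dT / q_max * 1000
thickness = 0.042 * 66 / 17.1 * 1000
thickness = 162.1 mm

162.1


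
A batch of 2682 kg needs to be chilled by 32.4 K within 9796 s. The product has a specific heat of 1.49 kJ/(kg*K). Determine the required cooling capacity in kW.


Q = m * cp * dT / t
Q = 2682 * 1.49 * 32.4 / 9796
Q = 13.217 kW

13.217


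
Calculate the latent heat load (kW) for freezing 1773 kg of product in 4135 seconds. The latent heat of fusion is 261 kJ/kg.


Q_lat = m * h_fg / t
Q_lat = 1773 * 261 / 4135
Q_lat = 111.91 kW

111.91


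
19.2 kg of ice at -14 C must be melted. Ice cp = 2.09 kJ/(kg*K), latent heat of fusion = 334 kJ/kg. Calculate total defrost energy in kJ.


Sensible heat = cp * dT = 2.09 * 14 = 29.26 kJ/kg
Total per kg = 29.26 + 334 = 363.26 kJ/kg
Q = m * total = 19.2 * 363.26
Q = 6974.6 kJ

6974.6


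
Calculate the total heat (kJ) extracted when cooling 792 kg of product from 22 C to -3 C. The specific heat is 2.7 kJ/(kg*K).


dT = 22 - (-3) = 25 K
Q = m * cp * dT = 792 * 2.7 * 25
Q = 53460 kJ

53460


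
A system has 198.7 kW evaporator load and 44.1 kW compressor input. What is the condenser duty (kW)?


Q_cond = Q_evap + W
Q_cond = 198.7 + 44.1
Q_cond = 242.8 kW

242.8


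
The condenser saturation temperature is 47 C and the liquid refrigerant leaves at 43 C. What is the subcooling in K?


Subcooling = T_cond - T_liquid
Subcooling = 47 - 43
Subcooling = 4 K

4


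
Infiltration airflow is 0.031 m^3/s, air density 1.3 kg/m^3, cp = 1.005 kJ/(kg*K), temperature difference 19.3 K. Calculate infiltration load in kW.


Q = V_dot * rho * cp * dT
Q = 0.031 * 1.3 * 1.005 * 19.3
Q = 0.782 kW

0.782


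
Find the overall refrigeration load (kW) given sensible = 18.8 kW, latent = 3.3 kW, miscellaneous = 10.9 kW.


Q_total = Q_s + Q_l + Q_misc
Q_total = 18.8 + 3.3 + 10.9
Q_total = 33.0 kW

33.0


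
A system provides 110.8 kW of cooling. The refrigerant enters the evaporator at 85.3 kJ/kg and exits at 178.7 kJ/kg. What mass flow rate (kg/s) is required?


dh = 178.7 - 85.3 = 93.4 kJ/kg
m_dot = Q / dh = 110.8 / 93.4 = 1.1863 kg/s

1.1863


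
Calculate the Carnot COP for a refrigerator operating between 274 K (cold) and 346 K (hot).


dT = 346 - 274 = 72 K
COP_carnot = T_cold / dT = 274 / 72
COP_carnot = 3.806

3.806


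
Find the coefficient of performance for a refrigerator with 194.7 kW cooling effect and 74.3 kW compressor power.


COP = Q_evap / W
COP = 194.7 / 74.3
COP = 2.62

2.62


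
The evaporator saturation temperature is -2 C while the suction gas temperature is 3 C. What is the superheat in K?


Superheat = T_suction - T_evap
Superheat = 3 - (-2)
Superheat = 5 K

5


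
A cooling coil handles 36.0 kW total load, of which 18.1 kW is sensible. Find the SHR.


SHR = Q_sensible / Q_total
SHR = 18.1 / 36.0
SHR = 0.503

0.503


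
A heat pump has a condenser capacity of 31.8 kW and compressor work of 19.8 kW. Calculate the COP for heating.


COP_hp = Q_cond / W
COP_hp = 31.8 / 19.8
COP_hp = 1.606

1.606


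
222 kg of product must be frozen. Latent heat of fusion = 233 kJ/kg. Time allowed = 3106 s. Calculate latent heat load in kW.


Q_lat = m * h_fg / t
Q_lat = 222 * 233 / 3106
Q_lat = 16.65 kW

16.65


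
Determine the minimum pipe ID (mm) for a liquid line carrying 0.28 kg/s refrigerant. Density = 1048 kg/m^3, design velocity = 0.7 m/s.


A = m_dot / (rho * v) = 0.28 / (1048 * 0.7) = 0.0003816793893 m^2
d = sqrt(4*A/pi) * 1000
d = 22.0 mm

22.0


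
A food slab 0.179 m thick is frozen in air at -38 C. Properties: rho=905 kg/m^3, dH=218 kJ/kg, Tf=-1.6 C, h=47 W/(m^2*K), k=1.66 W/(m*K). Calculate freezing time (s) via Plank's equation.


dT = -1.6 - (-38) = 36.4 K
term1 = a/(2h) = 0.179/(2*47) = 0.001904255319
term2 = a^2/(8k) = 0.179^2/(8*1.66) = 0.002412725904
t = rho*dH*1000/dT * (term1 + term2)
t = 905*218*1000/36.4 * (0.001904255319 + 0.002412725904)
t = 23398 s

23398


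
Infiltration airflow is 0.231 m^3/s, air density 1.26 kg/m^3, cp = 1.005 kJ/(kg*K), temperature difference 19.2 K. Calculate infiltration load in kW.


Q = V_dot * rho * cp * dT
Q = 0.231 * 1.26 * 1.005 * 19.2
Q = 5.616 kW

5.616


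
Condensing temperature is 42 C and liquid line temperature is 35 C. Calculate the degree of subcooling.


Subcooling = T_cond - T_liquid
Subcooling = 42 - 35
Subcooling = 7 K

7


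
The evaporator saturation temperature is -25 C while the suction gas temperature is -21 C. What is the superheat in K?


Superheat = T_suction - T_evap
Superheat = -21 - (-25)
Superheat = 4 K

4


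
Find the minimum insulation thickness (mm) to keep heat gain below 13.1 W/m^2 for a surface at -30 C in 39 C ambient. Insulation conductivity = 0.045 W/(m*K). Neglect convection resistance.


dT = 39 - (-30) = 69 K
thickness = k * dT / q_max * 1000
thickness = 0.045 * 69 / 13.1 * 1000
thickness = 237.0 mm

237.0


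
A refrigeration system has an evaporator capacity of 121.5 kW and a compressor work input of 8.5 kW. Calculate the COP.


COP = Q_evap / W
COP = 121.5 / 8.5
COP = 14.294

14.294


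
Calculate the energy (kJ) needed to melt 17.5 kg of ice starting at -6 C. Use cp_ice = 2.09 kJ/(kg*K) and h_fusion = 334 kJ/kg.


Sensible heat = cp * dT = 2.09 * 6 = 12.54 kJ/kg
Total per kg = 12.54 + 334 = 346.54 kJ/kg
Q = m * total = 17.5 * 346.54
Q = 6064.5 kJ

6064.5


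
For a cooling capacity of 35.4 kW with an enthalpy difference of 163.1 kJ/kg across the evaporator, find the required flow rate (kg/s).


m_dot = Q / dh
m_dot = 35.4 / 163.1
m_dot = 0.217 kg/s

0.217


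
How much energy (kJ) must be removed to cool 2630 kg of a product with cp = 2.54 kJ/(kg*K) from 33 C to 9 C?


dT = 33 - (9) = 24 K
Q = m * cp * dT = 2630 * 2.54 * 24
Q = 160325 kJ

160325


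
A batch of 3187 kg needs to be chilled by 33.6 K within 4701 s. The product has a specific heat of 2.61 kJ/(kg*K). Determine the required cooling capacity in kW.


Q = m * cp * dT / t
Q = 3187 * 2.61 * 33.6 / 4701
Q = 59.453 kW

59.453


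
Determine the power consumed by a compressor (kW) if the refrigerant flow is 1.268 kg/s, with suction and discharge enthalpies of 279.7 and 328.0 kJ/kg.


dh = 328.0 - 279.7 = 48.3 kJ/kg
W = m_dot * dh = 1.268 * 48.3 = 61.24 kW

61.24


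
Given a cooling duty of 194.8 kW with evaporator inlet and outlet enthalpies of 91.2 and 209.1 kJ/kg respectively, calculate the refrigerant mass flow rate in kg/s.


dh = 209.1 - 91.2 = 117.9 kJ/kg
m_dot = Q / dh = 194.8 / 117.9 = 1.6522 kg/s

1.6522


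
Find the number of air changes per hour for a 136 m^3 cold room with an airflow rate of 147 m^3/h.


ACH = flow / volume
ACH = 147 / 136
ACH = 1.081

1.081


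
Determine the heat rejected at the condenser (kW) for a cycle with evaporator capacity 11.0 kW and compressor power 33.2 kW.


Q_cond = Q_evap + W
Q_cond = 11.0 + 33.2
Q_cond = 44.2 kW

44.2


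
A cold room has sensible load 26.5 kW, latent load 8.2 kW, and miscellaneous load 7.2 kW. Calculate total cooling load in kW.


Q_total = Q_s + Q_l + Q_misc
Q_total = 26.5 + 8.2 + 7.2
Q_total = 41.9 kW

41.9
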